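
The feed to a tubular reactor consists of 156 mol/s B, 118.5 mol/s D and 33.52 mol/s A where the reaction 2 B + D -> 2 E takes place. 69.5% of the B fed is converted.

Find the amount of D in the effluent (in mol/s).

64.3 mol/s

B reacted = 0.695 × 156 = 108.4 mol/s; ν_B = −2, so ξ = 108.4/2 = 54.21 mol/s.
Outlet amounts (n = n₀ + ν ξ):
  B: 156 − 2(54.21) = 47.58
  D: 118.5 − 1(54.21) = 64.29
  E: 0 + 2(54.21) = 108.4
  A: 33.52 (inert)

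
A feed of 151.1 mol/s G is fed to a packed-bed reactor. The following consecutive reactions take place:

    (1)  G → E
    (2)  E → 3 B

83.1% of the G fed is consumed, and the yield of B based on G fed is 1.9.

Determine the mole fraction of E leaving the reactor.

0.0872

Conversion of G: G consumed = 1ξ₁ = 0.831 × 151.1 → ξ₁ = 125.6 mol/s.
Yield of B: 3ξ₂ / 151.1 = 1.9 → ξ₂ = 95.7 mol/s.
Outlet amounts (n = n₀ + Σ ν·ξ):
  G: 151.1 − 1(125.6) = 25.54
  E: 0 + 1(125.6) − 1(95.7) = 29.87
  B: 0 + 3(95.7) = 287.1
Total out = 342.5 mol/s; y_E = 29.87 / 342.5 = 0.08721.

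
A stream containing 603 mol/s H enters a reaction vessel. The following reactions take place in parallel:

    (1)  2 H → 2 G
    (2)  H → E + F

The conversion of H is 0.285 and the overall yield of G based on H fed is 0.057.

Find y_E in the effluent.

0.186

Yield of G: 2ξ₁ / 603 = 0.057 → ξ₁ = 17.19 mol/s.
Conversion of H: 2ξ₁ + 1ξ₂ = 0.285 × 603 = 171.9 → ξ₂ = 137.5 mol/s.
Outlet amounts (n = n₀ + Σ ν·ξ):
  H: 603 − 2(17.19) − 1(137.5) = 431.1
  G: 0 + 2(17.19) = 34.37
  E: 0 + 1(137.5) = 137.5
  F: 0 + 1(137.5) = 137.5
Total out = 740.5 mol/s; y_E = 137.5 / 740.5 = 0.1857.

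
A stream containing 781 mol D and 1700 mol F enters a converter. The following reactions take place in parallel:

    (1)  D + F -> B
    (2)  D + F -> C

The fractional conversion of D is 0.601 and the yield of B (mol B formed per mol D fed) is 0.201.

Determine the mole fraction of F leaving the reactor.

0.612

Yield of B: 1ξ₁ / 781 = 0.201 → ξ₁ = 157 mol.
Conversion of D: 1ξ₁ + 1ξ₂ = 0.601 × 781 = 469.4 → ξ₂ = 312.4 mol.
Outlet amounts (n = n₀ + Σ ν·ξ):
  D: 781 − 1(157) − 1(312.4) = 311.6
  F: 1700 − 1(157) − 1(312.4) = 1231
  B: 0 + 1(157) = 157
  C: 0 + 1(312.4) = 312.4
Total out = 2012 mol; y_F = 1231 / 2012 = 0.6118.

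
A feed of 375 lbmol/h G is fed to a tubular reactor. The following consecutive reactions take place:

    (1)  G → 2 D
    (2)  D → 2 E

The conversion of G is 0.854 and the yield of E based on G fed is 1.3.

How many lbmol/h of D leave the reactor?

Conversion of G: G consumed = 1ξ₁ = 0.854 × 375 → ξ₁ = 320.2 lbmol/h.
Yield of E: 2ξ₂ / 375 = 1.3 → ξ₂ = 243.8 lbmol/h.
Outlet amounts (n = n₀ + Σ ν·ξ):
  G: 375 − 1(320.2) = 54.75
  D: 0 + 2(320.2) − 1(243.8) = 396.8
  E: 0 + 2(243.8) = 487.5

397 lbmol/h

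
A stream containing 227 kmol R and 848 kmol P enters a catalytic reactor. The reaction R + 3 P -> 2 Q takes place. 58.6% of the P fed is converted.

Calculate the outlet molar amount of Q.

P reacted = 0.586 × 848 = 496.9 kmol; ν_P = −3, so ξ = 496.9/3 = 165.6 kmol.
Outlet amounts (n = n₀ + ν ξ):
  R: 227 − 1(165.6) = 61.36
  P: 848 − 3(165.6) = 351.1
  Q: 0 + 2(165.6) = 331.3

331 kmol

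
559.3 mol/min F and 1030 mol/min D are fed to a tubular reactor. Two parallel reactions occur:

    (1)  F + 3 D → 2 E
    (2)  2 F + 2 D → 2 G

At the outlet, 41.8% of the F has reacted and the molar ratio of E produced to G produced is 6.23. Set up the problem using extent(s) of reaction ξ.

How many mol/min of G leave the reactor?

56.8 mol/min

Conversion of F: F consumed = 0.418 × 559.3 = 233.8 mol/min = 1ξ₁ + 2ξ₂.
Selectivity: 2ξ₁ / (2ξ₂) = 6.23 → ξ₁ = 6.23 ξ₂.
Substitute: (1·6.23 + 2) ξ₂ = 233.8 → ξ₂ = 28.41 mol/min, ξ₁ = 177 mol/min.
Outlet amounts (n = n₀ + Σ ν·ξ):
  F: 559.3 − 1(177) − 2(28.41) = 325.5
  D: 1030 − 3(177) − 2(28.41) = 442.3
  E: 0 + 2(177) = 353.9
  G: 0 + 2(28.41) = 56.81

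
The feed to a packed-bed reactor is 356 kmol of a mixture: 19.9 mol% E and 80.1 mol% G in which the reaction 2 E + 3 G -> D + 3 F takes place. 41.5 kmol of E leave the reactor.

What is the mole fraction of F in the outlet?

For E: n = n₀ − 2ξ → 41.5 = 70.84 − 2ξ, giving ξ = 14.67 kmol.
Outlet amounts (n = n₀ + ν ξ):
  E: 70.84 − 2(14.67) = 41.5
  G: 285.2 − 3(14.67) = 241.1
  D: 0 + 1(14.67) = 14.67
  F: 0 + 3(14.67) = 44.02
Total out = 341.3 kmol; y_F = 44.02 / 341.3 = 0.129.

0.129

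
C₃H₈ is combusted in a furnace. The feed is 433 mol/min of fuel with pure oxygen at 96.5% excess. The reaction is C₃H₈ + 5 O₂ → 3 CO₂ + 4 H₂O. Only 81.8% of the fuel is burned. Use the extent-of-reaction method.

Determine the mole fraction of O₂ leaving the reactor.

Stoichiometric O₂ = 5 × 433 = 2165 mol/min; O₂ fed = 2165 × 1.965 = 4254 mol/min.
Fuel reacted = 0.818 × 433 → ξ = 354.2 mol/min.
Outlet (n = n₀ + ν ξ):
  C₃H₈: 433 − 1(354.2) = 78.81
  O₂: 4254 − 5(354.2) = 2483
  CO₂: 0 + 3(354.2) = 1063
  H₂O: 0 + 4(354.2) = 1417
Total out = 5041 mol/min; y_O₂ = 2483 / 5041 = 0.4926.

0.493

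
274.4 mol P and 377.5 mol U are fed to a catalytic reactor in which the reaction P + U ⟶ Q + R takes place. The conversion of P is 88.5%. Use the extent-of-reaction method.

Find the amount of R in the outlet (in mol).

243 mol

P reacted = 0.885 × 274.4 = 242.8 mol; ν_P = −1, so ξ = 242.8/1 = 242.8 mol.
Outlet amounts (n = n₀ + ν ξ):
  P: 274.4 − 1(242.8) = 31.56
  U: 377.5 − 1(242.8) = 134.7
  Q: 0 + 1(242.8) = 242.8
  R: 0 + 1(242.8) = 242.8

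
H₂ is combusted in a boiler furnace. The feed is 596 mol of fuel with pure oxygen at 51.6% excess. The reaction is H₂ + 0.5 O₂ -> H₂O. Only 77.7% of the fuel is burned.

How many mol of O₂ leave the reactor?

220 mol

Stoichiometric O₂ = 0.5 × 596 = 298 mol; O₂ fed = 298 × 1.516 = 451.8 mol.
Fuel reacted = 0.777 × 596 → ξ = 463.1 mol.
Outlet (n = n₀ + ν ξ):
  H₂: 596 − 1(463.1) = 132.9
  O₂: 451.8 − 0.5(463.1) = 220.2
  H₂O: 0 + 1(463.1) = 463.1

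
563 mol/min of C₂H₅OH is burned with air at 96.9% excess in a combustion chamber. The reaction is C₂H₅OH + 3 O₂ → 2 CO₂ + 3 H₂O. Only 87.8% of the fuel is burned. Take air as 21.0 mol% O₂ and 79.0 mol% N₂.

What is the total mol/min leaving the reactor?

Stoichiometric O₂ = 3 × 563 = 1689 mol/min; O₂ fed = 1689 × 1.969 = 3326 mol/min.
N₂ fed = 3326 × 79/21 = 12510 mol/min.
Fuel reacted = 0.878 × 563 → ξ = 494.3 mol/min.
Outlet (n = n₀ + ν ξ):
  C₂H₅OH: 563 − 1(494.3) = 68.69
  O₂: 3326 − 3(494.3) = 1843
  N₂: 12510 (inert)
  CO₂: 0 + 2(494.3) = 988.6
  H₂O: 0 + 3(494.3) = 1483
Total out = 68.69 + 1843 + 12510 + 988.6 + 1483 = 16890 mol/min.

16900 mol/min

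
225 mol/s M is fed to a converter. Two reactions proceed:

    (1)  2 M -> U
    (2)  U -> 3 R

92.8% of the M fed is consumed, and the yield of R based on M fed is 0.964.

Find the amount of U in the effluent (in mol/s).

32.1 mol/s

Conversion of M: M consumed = 2ξ₁ = 0.928 × 225 → ξ₁ = 104.4 mol/s.
Yield of R: 3ξ₂ / 225 = 0.964 → ξ₂ = 72.3 mol/s.
Outlet amounts (n = n₀ + Σ ν·ξ):
  M: 225 − 2(104.4) = 16.2
  U: 0 + 1(104.4) − 1(72.3) = 32.1
  R: 0 + 3(72.3) = 216.9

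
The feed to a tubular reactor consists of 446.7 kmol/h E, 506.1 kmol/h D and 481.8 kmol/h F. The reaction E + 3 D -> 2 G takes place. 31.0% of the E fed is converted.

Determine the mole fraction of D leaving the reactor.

E reacted = 0.31 × 446.7 = 138.5 kmol/h; ν_E = −1, so ξ = 138.5/1 = 138.5 kmol/h.
Outlet amounts (n = n₀ + ν ξ):
  E: 446.7 − 1(138.5) = 308.2
  D: 506.1 − 3(138.5) = 90.67
  G: 0 + 2(138.5) = 277
  F: 481.8 (inert)
Total out = 1158 kmol/h; y_D = 90.67 / 1158 = 0.07832.

0.0783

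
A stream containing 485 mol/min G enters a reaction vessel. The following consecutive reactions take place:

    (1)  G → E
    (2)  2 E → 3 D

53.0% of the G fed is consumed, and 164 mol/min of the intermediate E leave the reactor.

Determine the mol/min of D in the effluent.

140 mol/min

Conversion of G: G consumed = 1ξ₁ = 0.53 × 485 → ξ₁ = 257.1 mol/min.
E balance: n_E = 0 + 1ξ₁ − 2ξ₂ = 164 → ξ₂ = (1·257.1 − 164)/2 = 46.53 mol/min.
Outlet amounts (n = n₀ + Σ ν·ξ):
  G: 485 − 1(257.1) = 227.9
  E: 0 + 1(257.1) − 2(46.53) = 164
  D: 0 + 3(46.53) = 139.6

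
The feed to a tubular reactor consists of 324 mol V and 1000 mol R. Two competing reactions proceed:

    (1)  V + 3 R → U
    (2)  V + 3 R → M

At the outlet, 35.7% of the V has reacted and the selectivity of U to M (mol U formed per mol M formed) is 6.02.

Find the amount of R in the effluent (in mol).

653 mol

Conversion of V: V consumed = 0.357 × 324 = 115.7 mol = 1ξ₁ + 1ξ₂.
Selectivity: 1ξ₁ / (1ξ₂) = 6.02 → ξ₁ = 6.02 ξ₂.
Substitute: (1·6.02 + 1) ξ₂ = 115.7 → ξ₂ = 16.48 mol, ξ₁ = 99.19 mol.
Outlet amounts (n = n₀ + Σ ν·ξ):
  V: 324 − 1(99.19) − 1(16.48) = 208.3
  R: 1000 − 3(99.19) − 3(16.48) = 653
  U: 0 + 1(99.19) = 99.19
  M: 0 + 1(16.48) = 16.48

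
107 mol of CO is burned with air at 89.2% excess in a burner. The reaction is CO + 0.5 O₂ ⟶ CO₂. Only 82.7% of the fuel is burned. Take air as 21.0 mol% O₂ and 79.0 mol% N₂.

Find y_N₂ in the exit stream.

Stoichiometric O₂ = 0.5 × 107 = 53.5 mol; O₂ fed = 53.5 × 1.892 = 101.2 mol.
N₂ fed = 101.2 × 79/21 = 380.8 mol.
Fuel reacted = 0.827 × 107 → ξ = 88.49 mol.
Outlet (n = n₀ + ν ξ):
  CO: 107 − 1(88.49) = 18.51
  O₂: 101.2 − 0.5(88.49) = 56.98
  N₂: 380.8 (inert)
  CO₂: 0 + 1(88.49) = 88.49
Total out = 544.8 mol; y_N₂ = 380.8 / 544.8 = 0.699.

0.699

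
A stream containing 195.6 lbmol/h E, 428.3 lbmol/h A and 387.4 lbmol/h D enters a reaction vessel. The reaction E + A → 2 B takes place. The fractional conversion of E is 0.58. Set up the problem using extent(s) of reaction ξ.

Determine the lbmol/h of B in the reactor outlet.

E reacted = 0.58 × 195.6 = 113.4 lbmol/h; ν_E = −1, so ξ = 113.4/1 = 113.4 lbmol/h.
Outlet amounts (n = n₀ + ν ξ):
  E: 195.6 − 1(113.4) = 82.15
  A: 428.3 − 1(113.4) = 314.9
  B: 0 + 2(113.4) = 226.9
  D: 387.4 (inert)

227 lbmol/h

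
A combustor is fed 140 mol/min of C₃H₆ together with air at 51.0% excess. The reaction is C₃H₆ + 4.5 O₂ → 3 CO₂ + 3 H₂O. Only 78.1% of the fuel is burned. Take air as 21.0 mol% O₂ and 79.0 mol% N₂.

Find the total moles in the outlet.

4720 mol/min

Stoichiometric O₂ = 4.5 × 140 = 630 mol/min; O₂ fed = 630 × 1.510 = 951.3 mol/min.
N₂ fed = 951.3 × 79/21 = 3579 mol/min.
Fuel reacted = 0.781 × 140 → ξ = 109.3 mol/min.
Outlet (n = n₀ + ν ξ):
  C₃H₆: 140 − 1(109.3) = 30.66
  O₂: 951.3 − 4.5(109.3) = 459.3
  N₂: 3579 (inert)
  CO₂: 0 + 3(109.3) = 328
  H₂O: 0 + 3(109.3) = 328
Total out = 30.66 + 459.3 + 3579 + 328 + 328 = 4725 mol/min.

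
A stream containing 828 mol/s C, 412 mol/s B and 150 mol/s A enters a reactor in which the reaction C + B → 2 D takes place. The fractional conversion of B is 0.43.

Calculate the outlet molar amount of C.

B reacted = 0.43 × 412 = 177.2 mol/s; ν_B = −1, so ξ = 177.2/1 = 177.2 mol/s.
Outlet amounts (n = n₀ + ν ξ):
  C: 828 − 1(177.2) = 650.8
  B: 412 − 1(177.2) = 234.8
  D: 0 + 2(177.2) = 354.3
  A: 150 (inert)

651 mol/s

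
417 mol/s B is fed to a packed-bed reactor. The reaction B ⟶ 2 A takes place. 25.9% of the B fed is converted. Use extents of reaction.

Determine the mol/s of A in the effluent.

B reacted = 0.259 × 417 = 108 mol/s; ν_B = −1, so ξ = 108/1 = 108 mol/s.
Outlet amounts (n = n₀ + ν ξ):
  B: 417 − 1(108) = 309
  A: 0 + 2(108) = 216

216 mol/s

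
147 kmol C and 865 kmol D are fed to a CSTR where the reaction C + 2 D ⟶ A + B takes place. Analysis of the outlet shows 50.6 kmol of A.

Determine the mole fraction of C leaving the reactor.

For A: n = n₀ + 1ξ → 50.6 = 0 + 1ξ, giving ξ = 50.6 kmol.
Outlet amounts (n = n₀ + ν ξ):
  C: 147 − 1(50.6) = 96.4
  D: 865 − 2(50.6) = 763.8
  A: 0 + 1(50.6) = 50.6
  B: 0 + 1(50.6) = 50.6
Total out = 961.4 kmol; y_C = 96.4 / 961.4 = 0.1003.

0.1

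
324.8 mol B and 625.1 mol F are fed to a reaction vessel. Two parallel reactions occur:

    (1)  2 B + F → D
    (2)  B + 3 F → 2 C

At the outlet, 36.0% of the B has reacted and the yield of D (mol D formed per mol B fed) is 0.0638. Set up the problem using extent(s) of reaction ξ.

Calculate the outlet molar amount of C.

Yield of D: 1ξ₁ / 324.8 = 0.0638 → ξ₁ = 20.72 mol.
Conversion of B: 2ξ₁ + 1ξ₂ = 0.36 × 324.8 = 116.9 → ξ₂ = 75.48 mol.
Outlet amounts (n = n₀ + Σ ν·ξ):
  B: 324.8 − 2(20.72) − 1(75.48) = 207.9
  F: 625.1 − 1(20.72) − 3(75.48) = 377.9
  D: 0 + 1(20.72) = 20.72
  C: 0 + 2(75.48) = 151

151 mol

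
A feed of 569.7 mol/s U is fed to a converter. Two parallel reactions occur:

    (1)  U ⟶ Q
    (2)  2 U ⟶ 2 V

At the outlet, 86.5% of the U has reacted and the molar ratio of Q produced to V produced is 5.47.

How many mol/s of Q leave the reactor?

417 mol/s

Conversion of U: U consumed = 0.865 × 569.7 = 492.8 mol/s = 1ξ₁ + 2ξ₂.
Selectivity: 1ξ₁ / (2ξ₂) = 5.47 → ξ₁ = 10.94 ξ₂.
Substitute: (1·10.94 + 2) ξ₂ = 492.8 → ξ₂ = 38.08 mol/s, ξ₁ = 416.6 mol/s.
Outlet amounts (n = n₀ + Σ ν·ξ):
  U: 569.7 − 1(416.6) − 2(38.08) = 76.91
  Q: 0 + 1(416.6) = 416.6
  V: 0 + 2(38.08) = 76.17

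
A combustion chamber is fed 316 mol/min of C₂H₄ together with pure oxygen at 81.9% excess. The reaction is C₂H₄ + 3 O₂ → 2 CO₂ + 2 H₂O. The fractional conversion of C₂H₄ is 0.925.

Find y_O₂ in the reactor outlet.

0.415

Stoichiometric O₂ = 3 × 316 = 948 mol/min; O₂ fed = 948 × 1.819 = 1724 mol/min.
Fuel reacted = 0.925 × 316 → ξ = 292.3 mol/min.
Outlet (n = n₀ + ν ξ):
  C₂H₄: 316 − 1(292.3) = 23.7
  O₂: 1724 − 3(292.3) = 847.5
  CO₂: 0 + 2(292.3) = 584.6
  H₂O: 0 + 2(292.3) = 584.6
Total out = 2040 mol/min; y_O₂ = 847.5 / 2040 = 0.4154.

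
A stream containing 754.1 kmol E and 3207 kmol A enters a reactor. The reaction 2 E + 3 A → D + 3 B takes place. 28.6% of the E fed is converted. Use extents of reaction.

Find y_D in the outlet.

0.028

E reacted = 0.286 × 754.1 = 215.7 kmol; ν_E = −2, so ξ = 215.7/2 = 107.8 kmol.
Outlet amounts (n = n₀ + ν ξ):
  E: 754.1 − 2(107.8) = 538.4
  A: 3207 − 3(107.8) = 2883
  D: 0 + 1(107.8) = 107.8
  B: 0 + 3(107.8) = 323.5
Total out = 3853 kmol; y_D = 107.8 / 3853 = 0.02799.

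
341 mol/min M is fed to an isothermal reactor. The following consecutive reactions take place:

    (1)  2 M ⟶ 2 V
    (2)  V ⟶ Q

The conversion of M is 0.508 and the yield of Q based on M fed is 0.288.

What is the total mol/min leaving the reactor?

341 mol/min

Conversion of M: M consumed = 2ξ₁ = 0.508 × 341 → ξ₁ = 86.61 mol/min.
Yield of Q: 1ξ₂ / 341 = 0.288 → ξ₂ = 98.21 mol/min.
Outlet amounts (n = n₀ + Σ ν·ξ):
  M: 341 − 2(86.61) = 167.8
  V: 0 + 2(86.61) − 1(98.21) = 75.02
  Q: 0 + 1(98.21) = 98.21
Total out = 167.8 + 75.02 + 98.21 = 341 mol/min.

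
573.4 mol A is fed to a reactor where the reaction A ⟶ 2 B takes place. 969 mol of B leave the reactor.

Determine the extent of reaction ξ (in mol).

ξ = 484 mol

For B: n = n₀ + 2ξ → 969 = 0 + 2ξ, giving ξ = 484.5 mol.
Outlet amounts (n = n₀ + ν ξ):
  A: 573.4 − 1(484.5) = 88.9
  B: 0 + 2(484.5) = 969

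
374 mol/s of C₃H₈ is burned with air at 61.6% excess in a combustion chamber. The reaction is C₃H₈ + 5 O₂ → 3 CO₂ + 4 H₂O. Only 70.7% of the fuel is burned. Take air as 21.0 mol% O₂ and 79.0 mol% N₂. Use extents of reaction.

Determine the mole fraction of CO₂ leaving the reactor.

0.0528

Stoichiometric O₂ = 5 × 374 = 1870 mol/s; O₂ fed = 1870 × 1.616 = 3022 mol/s.
N₂ fed = 3022 × 79/21 = 11370 mol/s.
Fuel reacted = 0.707 × 374 → ξ = 264.4 mol/s.
Outlet (n = n₀ + ν ξ):
  C₃H₈: 374 − 1(264.4) = 109.6
  O₂: 3022 − 5(264.4) = 1700
  N₂: 11370 (inert)
  CO₂: 0 + 3(264.4) = 793.3
  H₂O: 0 + 4(264.4) = 1058
Total out = 15030 mol/s; y_CO₂ = 793.3 / 15030 = 0.05278.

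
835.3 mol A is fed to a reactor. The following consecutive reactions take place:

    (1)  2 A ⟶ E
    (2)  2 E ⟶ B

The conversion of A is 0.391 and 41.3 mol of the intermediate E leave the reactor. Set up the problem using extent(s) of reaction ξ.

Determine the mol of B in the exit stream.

Conversion of A: A consumed = 2ξ₁ = 0.391 × 835.3 → ξ₁ = 163.3 mol.
E balance: n_E = 0 + 1ξ₁ − 2ξ₂ = 41.3 → ξ₂ = (1·163.3 − 41.3)/2 = 61 mol.
Outlet amounts (n = n₀ + Σ ν·ξ):
  A: 835.3 − 2(163.3) = 508.7
  E: 0 + 1(163.3) − 2(61) = 41.3
  B: 0 + 1(61) = 61

61 mol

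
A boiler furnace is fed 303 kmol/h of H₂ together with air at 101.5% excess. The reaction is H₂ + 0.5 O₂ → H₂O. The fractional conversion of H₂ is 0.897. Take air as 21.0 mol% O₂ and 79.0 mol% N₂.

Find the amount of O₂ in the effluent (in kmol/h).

169 kmol/h

Stoichiometric O₂ = 0.5 × 303 = 151.5 kmol/h; O₂ fed = 151.5 × 2.015 = 305.3 kmol/h.
N₂ fed = 305.3 × 79/21 = 1148 kmol/h.
Fuel reacted = 0.897 × 303 → ξ = 271.8 kmol/h.
Outlet (n = n₀ + ν ξ):
  H₂: 303 − 1(271.8) = 31.21
  O₂: 305.3 − 0.5(271.8) = 169.4
  N₂: 1148 (inert)
  H₂O: 0 + 1(271.8) = 271.8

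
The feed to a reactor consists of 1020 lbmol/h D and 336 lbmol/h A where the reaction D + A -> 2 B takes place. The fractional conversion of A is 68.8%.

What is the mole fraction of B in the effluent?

A reacted = 0.688 × 336 = 231.2 lbmol/h; ν_A = −1, so ξ = 231.2/1 = 231.2 lbmol/h.
Outlet amounts (n = n₀ + ν ξ):
  D: 1020 − 1(231.2) = 788.8
  A: 336 − 1(231.2) = 104.8
  B: 0 + 2(231.2) = 462.3
Total out = 1356 lbmol/h; y_B = 462.3 / 1356 = 0.341.

0.341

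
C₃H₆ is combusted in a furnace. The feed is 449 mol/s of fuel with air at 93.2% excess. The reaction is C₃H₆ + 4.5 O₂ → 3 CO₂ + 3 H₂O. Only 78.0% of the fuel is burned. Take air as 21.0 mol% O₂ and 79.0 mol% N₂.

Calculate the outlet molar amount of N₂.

14700 mol/s

Stoichiometric O₂ = 4.5 × 449 = 2020 mol/s; O₂ fed = 2020 × 1.932 = 3904 mol/s.
N₂ fed = 3904 × 79/21 = 14680 mol/s.
Fuel reacted = 0.78 × 449 → ξ = 350.2 mol/s.
Outlet (n = n₀ + ν ξ):
  C₃H₆: 449 − 1(350.2) = 98.78
  O₂: 3904 − 4.5(350.2) = 2328
  N₂: 14680 (inert)
  CO₂: 0 + 3(350.2) = 1051
  H₂O: 0 + 3(350.2) = 1051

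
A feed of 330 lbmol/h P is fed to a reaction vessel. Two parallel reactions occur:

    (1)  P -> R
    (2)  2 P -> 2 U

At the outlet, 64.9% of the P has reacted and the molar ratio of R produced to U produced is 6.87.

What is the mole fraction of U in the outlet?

0.0825

Conversion of P: P consumed = 0.649 × 330 = 214.2 lbmol/h = 1ξ₁ + 2ξ₂.
Selectivity: 1ξ₁ / (2ξ₂) = 6.87 → ξ₁ = 13.74 ξ₂.
Substitute: (1·13.74 + 2) ξ₂ = 214.2 → ξ₂ = 13.61 lbmol/h, ξ₁ = 187 lbmol/h.
Outlet amounts (n = n₀ + Σ ν·ξ):
  P: 330 − 1(187) − 2(13.61) = 115.8
  R: 0 + 1(187) = 187
  U: 0 + 2(13.61) = 27.21
Total out = 330 lbmol/h; y_U = 27.21 / 330 = 0.08247.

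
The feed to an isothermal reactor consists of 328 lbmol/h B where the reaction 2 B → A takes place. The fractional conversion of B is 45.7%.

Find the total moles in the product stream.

B reacted = 0.457 × 328 = 149.9 lbmol/h; ν_B = −2, so ξ = 149.9/2 = 74.95 lbmol/h.
Outlet amounts (n = n₀ + ν ξ):
  B: 328 − 2(74.95) = 178.1
  A: 0 + 1(74.95) = 74.95
Total out = 178.1 + 74.95 = 253.1 lbmol/h.

253 lbmol/h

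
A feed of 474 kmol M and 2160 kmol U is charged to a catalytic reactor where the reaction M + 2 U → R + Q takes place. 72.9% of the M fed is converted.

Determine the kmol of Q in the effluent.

M reacted = 0.729 × 474 = 345.5 kmol; ν_M = −1, so ξ = 345.5/1 = 345.5 kmol.
Outlet amounts (n = n₀ + ν ξ):
  M: 474 − 1(345.5) = 128.5
  U: 2160 − 2(345.5) = 1469
  R: 0 + 1(345.5) = 345.5
  Q: 0 + 1(345.5) = 345.5

346 kmol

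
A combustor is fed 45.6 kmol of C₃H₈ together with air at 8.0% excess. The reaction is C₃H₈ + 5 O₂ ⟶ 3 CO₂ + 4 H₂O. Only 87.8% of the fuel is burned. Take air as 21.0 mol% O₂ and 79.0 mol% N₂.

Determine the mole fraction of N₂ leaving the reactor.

Stoichiometric O₂ = 5 × 45.6 = 228 kmol; O₂ fed = 228 × 1.080 = 246.2 kmol.
N₂ fed = 246.2 × 79/21 = 926.3 kmol.
Fuel reacted = 0.878 × 45.6 → ξ = 40.04 kmol.
Outlet (n = n₀ + ν ξ):
  C₃H₈: 45.6 − 1(40.04) = 5.563
  O₂: 246.2 − 5(40.04) = 46.06
  N₂: 926.3 (inert)
  CO₂: 0 + 3(40.04) = 120.1
  H₂O: 0 + 4(40.04) = 160.1
Total out = 1258 kmol; y_N₂ = 926.3 / 1258 = 0.7362.

0.736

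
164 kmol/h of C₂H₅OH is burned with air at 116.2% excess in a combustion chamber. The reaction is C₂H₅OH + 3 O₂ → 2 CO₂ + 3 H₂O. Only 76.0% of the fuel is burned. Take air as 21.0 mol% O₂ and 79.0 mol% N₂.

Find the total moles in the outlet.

5350 kmol/h

Stoichiometric O₂ = 3 × 164 = 492 kmol/h; O₂ fed = 492 × 2.162 = 1064 kmol/h.
N₂ fed = 1064 × 79/21 = 4002 kmol/h.
Fuel reacted = 0.76 × 164 → ξ = 124.6 kmol/h.
Outlet (n = n₀ + ν ξ):
  C₂H₅OH: 164 − 1(124.6) = 39.36
  O₂: 1064 − 3(124.6) = 689.8
  N₂: 4002 (inert)
  CO₂: 0 + 2(124.6) = 249.3
  H₂O: 0 + 3(124.6) = 373.9
Total out = 39.36 + 689.8 + 4002 + 249.3 + 373.9 = 5354 kmol/h.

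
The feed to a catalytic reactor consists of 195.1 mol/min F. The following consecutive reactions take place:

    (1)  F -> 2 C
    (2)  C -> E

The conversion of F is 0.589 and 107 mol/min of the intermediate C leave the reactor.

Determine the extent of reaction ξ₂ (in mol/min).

ξ₂ = 123 mol/min

Conversion of F: F consumed = 1ξ₁ = 0.589 × 195.1 → ξ₁ = 114.9 mol/min.
C balance: n_C = 0 + 2ξ₁ − 1ξ₂ = 107 → ξ₂ = (2·114.9 − 107)/1 = 122.8 mol/min.
Outlet amounts (n = n₀ + Σ ν·ξ):
  F: 195.1 − 1(114.9) = 80.19
  C: 0 + 2(114.9) − 1(122.8) = 107
  E: 0 + 1(122.8) = 122.8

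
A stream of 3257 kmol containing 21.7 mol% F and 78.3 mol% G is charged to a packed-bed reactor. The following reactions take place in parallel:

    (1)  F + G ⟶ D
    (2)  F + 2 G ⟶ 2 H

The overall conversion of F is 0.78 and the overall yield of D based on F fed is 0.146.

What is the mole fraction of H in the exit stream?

0.331

Yield of D: 1ξ₁ / 706.8 = 0.146 → ξ₁ = 103.2 kmol.
Conversion of F: 1ξ₁ + 1ξ₂ = 0.78 × 706.8 = 551.3 → ξ₂ = 448.1 kmol.
Outlet amounts (n = n₀ + Σ ν·ξ):
  F: 706.8 − 1(103.2) − 1(448.1) = 155.5
  G: 2550 − 1(103.2) − 2(448.1) = 1551
  D: 0 + 1(103.2) = 103.2
  H: 0 + 2(448.1) = 896.2
Total out = 2706 kmol; y_H = 896.2 / 2706 = 0.3312.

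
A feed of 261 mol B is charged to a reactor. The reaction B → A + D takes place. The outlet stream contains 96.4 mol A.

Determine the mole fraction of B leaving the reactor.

For A: n = n₀ + 1ξ → 96.4 = 0 + 1ξ, giving ξ = 96.4 mol.
Outlet amounts (n = n₀ + ν ξ):
  B: 261 − 1(96.4) = 164.6
  A: 0 + 1(96.4) = 96.4
  D: 0 + 1(96.4) = 96.4
Total out = 357.4 mol; y_B = 164.6 / 357.4 = 0.4605.

0.461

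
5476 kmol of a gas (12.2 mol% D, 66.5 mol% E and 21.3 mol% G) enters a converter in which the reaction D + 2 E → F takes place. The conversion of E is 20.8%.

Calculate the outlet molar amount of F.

379 kmol

E reacted = 0.208 × 3642 = 757.4 kmol; ν_E = −2, so ξ = 757.4/2 = 378.7 kmol.
Outlet amounts (n = n₀ + ν ξ):
  D: 668.1 − 1(378.7) = 289.4
  E: 3642 − 2(378.7) = 2884
  F: 0 + 1(378.7) = 378.7
  G: 1166 (inert)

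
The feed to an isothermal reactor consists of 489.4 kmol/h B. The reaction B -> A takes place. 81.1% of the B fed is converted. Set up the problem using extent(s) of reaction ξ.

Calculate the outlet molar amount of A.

B reacted = 0.811 × 489.4 = 396.9 kmol/h; ν_B = −1, so ξ = 396.9/1 = 396.9 kmol/h.
Outlet amounts (n = n₀ + ν ξ):
  B: 489.4 − 1(396.9) = 92.5
  A: 0 + 1(396.9) = 396.9

397 kmol/h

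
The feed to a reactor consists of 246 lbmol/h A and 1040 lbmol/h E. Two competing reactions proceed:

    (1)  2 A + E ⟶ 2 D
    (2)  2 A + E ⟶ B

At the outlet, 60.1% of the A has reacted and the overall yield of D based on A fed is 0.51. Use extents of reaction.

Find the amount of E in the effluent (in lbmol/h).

Yield of D: 2ξ₁ / 246 = 0.51 → ξ₁ = 62.73 lbmol/h.
Conversion of A: 2ξ₁ + 2ξ₂ = 0.601 × 246 = 147.8 → ξ₂ = 11.19 lbmol/h.
Outlet amounts (n = n₀ + Σ ν·ξ):
  A: 246 − 2(62.73) − 2(11.19) = 98.15
  E: 1040 − 1(62.73) − 1(11.19) = 966.1
  D: 0 + 2(62.73) = 125.5
  B: 0 + 1(11.19) = 11.19

966 lbmol/h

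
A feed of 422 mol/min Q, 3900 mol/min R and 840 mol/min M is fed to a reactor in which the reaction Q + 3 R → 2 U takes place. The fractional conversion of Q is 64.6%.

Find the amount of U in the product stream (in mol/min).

Q reacted = 0.646 × 422 = 272.6 mol/min; ν_Q = −1, so ξ = 272.6/1 = 272.6 mol/min.
Outlet amounts (n = n₀ + ν ξ):
  Q: 422 − 1(272.6) = 149.4
  R: 3900 − 3(272.6) = 3082
  U: 0 + 2(272.6) = 545.2
  M: 840 (inert)

545 mol/min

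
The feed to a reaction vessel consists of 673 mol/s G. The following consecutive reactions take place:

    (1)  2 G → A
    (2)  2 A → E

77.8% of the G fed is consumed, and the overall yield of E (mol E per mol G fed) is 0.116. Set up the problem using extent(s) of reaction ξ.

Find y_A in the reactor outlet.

0.317

Conversion of G: G consumed = 2ξ₁ = 0.778 × 673 → ξ₁ = 261.8 mol/s.
Yield of E: 1ξ₂ / 673 = 0.116 → ξ₂ = 78.07 mol/s.
Outlet amounts (n = n₀ + Σ ν·ξ):
  G: 673 − 2(261.8) = 149.4
  A: 0 + 1(261.8) − 2(78.07) = 105.7
  E: 0 + 1(78.07) = 78.07
Total out = 333.1 mol/s; y_A = 105.7 / 333.1 = 0.3172.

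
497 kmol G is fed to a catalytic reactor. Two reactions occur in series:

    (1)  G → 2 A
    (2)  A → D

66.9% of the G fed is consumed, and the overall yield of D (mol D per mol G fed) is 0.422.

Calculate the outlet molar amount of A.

455 kmol

Conversion of G: G consumed = 1ξ₁ = 0.669 × 497 → ξ₁ = 332.5 kmol.
Yield of D: 1ξ₂ / 497 = 0.422 → ξ₂ = 209.7 kmol.
Outlet amounts (n = n₀ + Σ ν·ξ):
  G: 497 − 1(332.5) = 164.5
  A: 0 + 2(332.5) − 1(209.7) = 455.3
  D: 0 + 1(209.7) = 209.7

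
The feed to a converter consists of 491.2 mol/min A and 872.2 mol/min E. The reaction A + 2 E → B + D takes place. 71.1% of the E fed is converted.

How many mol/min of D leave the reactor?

E reacted = 0.711 × 872.2 = 620.1 mol/min; ν_E = −2, so ξ = 620.1/2 = 310.1 mol/min.
Outlet amounts (n = n₀ + ν ξ):
  A: 491.2 − 1(310.1) = 181.1
  E: 872.2 − 2(310.1) = 252.1
  B: 0 + 1(310.1) = 310.1
  D: 0 + 1(310.1) = 310.1

310 mol/min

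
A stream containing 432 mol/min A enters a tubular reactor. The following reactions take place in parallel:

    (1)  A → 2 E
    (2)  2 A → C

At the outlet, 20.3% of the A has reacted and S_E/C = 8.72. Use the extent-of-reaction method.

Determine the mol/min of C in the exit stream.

13.8 mol/min

Conversion of A: A consumed = 0.203 × 432 = 87.7 mol/min = 1ξ₁ + 2ξ₂.
Selectivity: 2ξ₁ / (1ξ₂) = 8.72 → ξ₁ = 4.36 ξ₂.
Substitute: (1·4.36 + 2) ξ₂ = 87.7 → ξ₂ = 13.79 mol/min, ξ₁ = 60.12 mol/min.
Outlet amounts (n = n₀ + Σ ν·ξ):
  A: 432 − 1(60.12) − 2(13.79) = 344.3
  E: 0 + 2(60.12) = 120.2
  C: 0 + 1(13.79) = 13.79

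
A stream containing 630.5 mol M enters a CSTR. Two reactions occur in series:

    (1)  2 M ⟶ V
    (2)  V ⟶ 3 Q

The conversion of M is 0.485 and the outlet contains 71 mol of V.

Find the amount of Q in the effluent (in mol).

246 mol

Conversion of M: M consumed = 2ξ₁ = 0.485 × 630.5 → ξ₁ = 152.9 mol.
V balance: n_V = 0 + 1ξ₁ − 1ξ₂ = 71 → ξ₂ = (1·152.9 − 71)/1 = 81.9 mol.
Outlet amounts (n = n₀ + Σ ν·ξ):
  M: 630.5 − 2(152.9) = 324.7
  V: 0 + 1(152.9) − 1(81.9) = 71
  Q: 0 + 3(81.9) = 245.7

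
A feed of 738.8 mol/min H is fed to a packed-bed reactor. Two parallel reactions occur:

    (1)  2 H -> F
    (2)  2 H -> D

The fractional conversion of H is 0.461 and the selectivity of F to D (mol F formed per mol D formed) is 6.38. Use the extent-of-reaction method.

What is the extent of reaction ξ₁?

Conversion of H: H consumed = 0.461 × 738.8 = 340.6 mol/min = 2ξ₁ + 2ξ₂.
Selectivity: 1ξ₁ / (1ξ₂) = 6.38 → ξ₁ = 6.38 ξ₂.
Substitute: (2·6.38 + 2) ξ₂ = 340.6 → ξ₂ = 23.07 mol/min, ξ₁ = 147.2 mol/min.
Outlet amounts (n = n₀ + Σ ν·ξ):
  H: 738.8 − 2(147.2) − 2(23.07) = 398.2
  F: 0 + 1(147.2) = 147.2
  D: 0 + 1(23.07) = 23.07

ξ₁ = 147 mol/min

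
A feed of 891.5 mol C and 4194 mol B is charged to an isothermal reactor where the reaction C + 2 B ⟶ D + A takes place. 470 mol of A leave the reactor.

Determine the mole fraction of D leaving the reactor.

For A: n = n₀ + 1ξ → 470 = 0 + 1ξ, giving ξ = 470 mol.
Outlet amounts (n = n₀ + ν ξ):
  C: 891.5 − 1(470) = 421.5
  B: 4194 − 2(470) = 3254
  D: 0 + 1(470) = 470
  A: 0 + 1(470) = 470
Total out = 4616 mol; y_D = 470 / 4616 = 0.1018.

0.102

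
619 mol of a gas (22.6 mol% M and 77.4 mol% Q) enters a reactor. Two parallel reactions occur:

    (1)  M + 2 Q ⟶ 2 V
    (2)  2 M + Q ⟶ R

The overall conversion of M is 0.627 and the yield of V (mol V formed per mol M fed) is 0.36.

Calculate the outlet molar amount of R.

31.3 mol

Yield of V: 2ξ₁ / 139.9 = 0.36 → ξ₁ = 25.18 mol.
Conversion of M: 1ξ₁ + 2ξ₂ = 0.627 × 139.9 = 87.71 → ξ₂ = 31.27 mol.
Outlet amounts (n = n₀ + Σ ν·ξ):
  M: 139.9 − 1(25.18) − 2(31.27) = 52.18
  Q: 479.1 − 2(25.18) − 1(31.27) = 397.5
  V: 0 + 2(25.18) = 50.36
  R: 0 + 1(31.27) = 31.27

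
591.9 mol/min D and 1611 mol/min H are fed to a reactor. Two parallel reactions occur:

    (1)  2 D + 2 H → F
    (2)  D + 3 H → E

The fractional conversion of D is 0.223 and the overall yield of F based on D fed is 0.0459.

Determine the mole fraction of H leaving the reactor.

Yield of F: 1ξ₁ / 591.9 = 0.0459 → ξ₁ = 27.17 mol/min.
Conversion of D: 2ξ₁ + 1ξ₂ = 0.223 × 591.9 = 132 → ξ₂ = 77.66 mol/min.
Outlet amounts (n = n₀ + Σ ν·ξ):
  D: 591.9 − 2(27.17) − 1(77.66) = 459.9
  H: 1611 − 2(27.17) − 3(77.66) = 1324
  F: 0 + 1(27.17) = 27.17
  E: 0 + 1(77.66) = 77.66
Total out = 1888 mol/min; y_H = 1324 / 1888 = 0.701.

0.701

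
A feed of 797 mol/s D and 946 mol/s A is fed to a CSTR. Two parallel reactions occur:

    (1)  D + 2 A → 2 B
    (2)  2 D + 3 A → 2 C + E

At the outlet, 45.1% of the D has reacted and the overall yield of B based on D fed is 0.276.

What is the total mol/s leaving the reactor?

1380 mol/s

Yield of B: 2ξ₁ / 797 = 0.276 → ξ₁ = 110 mol/s.
Conversion of D: 1ξ₁ + 2ξ₂ = 0.451 × 797 = 359.4 → ξ₂ = 124.7 mol/s.
Outlet amounts (n = n₀ + Σ ν·ξ):
  D: 797 − 1(110) − 2(124.7) = 437.6
  A: 946 − 2(110) − 3(124.7) = 351.8
  B: 0 + 2(110) = 220
  C: 0 + 2(124.7) = 249.5
  E: 0 + 1(124.7) = 124.7
Total out = 437.6 + 351.8 + 220 + 249.5 + 124.7 = 1384 mol/s.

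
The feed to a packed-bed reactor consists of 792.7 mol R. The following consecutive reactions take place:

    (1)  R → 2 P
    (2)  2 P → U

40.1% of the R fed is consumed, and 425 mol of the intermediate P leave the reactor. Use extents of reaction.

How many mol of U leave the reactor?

Conversion of R: R consumed = 1ξ₁ = 0.401 × 792.7 → ξ₁ = 317.9 mol.
P balance: n_P = 0 + 2ξ₁ − 2ξ₂ = 425 → ξ₂ = (2·317.9 − 425)/2 = 105.4 mol.
Outlet amounts (n = n₀ + Σ ν·ξ):
  R: 792.7 − 1(317.9) = 474.8
  P: 0 + 2(317.9) − 2(105.4) = 425
  U: 0 + 1(105.4) = 105.4

105 mol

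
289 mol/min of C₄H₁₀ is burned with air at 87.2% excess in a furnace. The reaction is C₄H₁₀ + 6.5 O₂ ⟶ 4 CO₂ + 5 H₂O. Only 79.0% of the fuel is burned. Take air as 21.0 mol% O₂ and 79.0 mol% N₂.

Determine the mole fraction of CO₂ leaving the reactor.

Stoichiometric O₂ = 6.5 × 289 = 1878 mol/min; O₂ fed = 1878 × 1.872 = 3517 mol/min.
N₂ fed = 3517 × 79/21 = 13230 mol/min.
Fuel reacted = 0.79 × 289 → ξ = 228.3 mol/min.
Outlet (n = n₀ + ν ξ):
  C₄H₁₀: 289 − 1(228.3) = 60.69
  O₂: 3517 − 6.5(228.3) = 2033
  N₂: 13230 (inert)
  CO₂: 0 + 4(228.3) = 913.2
  H₂O: 0 + 5(228.3) = 1142
Total out = 17380 mol/min; y_CO₂ = 913.2 / 17380 = 0.05255.

0.0526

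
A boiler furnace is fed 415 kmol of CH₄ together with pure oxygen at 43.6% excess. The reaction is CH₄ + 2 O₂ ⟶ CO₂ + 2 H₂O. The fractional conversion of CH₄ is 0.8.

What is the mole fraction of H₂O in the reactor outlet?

0.413

Stoichiometric O₂ = 2 × 415 = 830 kmol; O₂ fed = 830 × 1.436 = 1192 kmol.
Fuel reacted = 0.8 × 415 → ξ = 332 kmol.
Outlet (n = n₀ + ν ξ):
  CH₄: 415 − 1(332) = 83
  O₂: 1192 − 2(332) = 527.9
  CO₂: 0 + 1(332) = 332
  H₂O: 0 + 2(332) = 664
Total out = 1607 kmol; y_H₂O = 664 / 1607 = 0.4132.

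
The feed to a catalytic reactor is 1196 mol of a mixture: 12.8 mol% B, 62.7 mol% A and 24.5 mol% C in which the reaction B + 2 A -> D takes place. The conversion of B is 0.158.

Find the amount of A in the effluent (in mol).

B reacted = 0.158 × 153.1 = 24.19 mol; ν_B = −1, so ξ = 24.19/1 = 24.19 mol.
Outlet amounts (n = n₀ + ν ξ):
  B: 153.1 − 1(24.19) = 128.9
  A: 749.9 − 2(24.19) = 701.5
  D: 0 + 1(24.19) = 24.19
  C: 293 (inert)

702 mol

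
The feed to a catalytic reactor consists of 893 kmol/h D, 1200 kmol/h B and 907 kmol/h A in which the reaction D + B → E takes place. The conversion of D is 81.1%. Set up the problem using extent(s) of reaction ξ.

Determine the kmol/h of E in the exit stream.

724 kmol/h

D reacted = 0.811 × 893 = 724.2 kmol/h; ν_D = −1, so ξ = 724.2/1 = 724.2 kmol/h.
Outlet amounts (n = n₀ + ν ξ):
  D: 893 − 1(724.2) = 168.8
  B: 1200 − 1(724.2) = 475.8
  E: 0 + 1(724.2) = 724.2
  A: 907 (inert)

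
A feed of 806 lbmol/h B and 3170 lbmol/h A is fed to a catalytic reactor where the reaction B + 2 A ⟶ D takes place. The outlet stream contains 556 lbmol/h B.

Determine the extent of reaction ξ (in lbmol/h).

ξ = 250 lbmol/h

For B: n = n₀ − 1ξ → 556 = 806 − 1ξ, giving ξ = 250 lbmol/h.
Outlet amounts (n = n₀ + ν ξ):
  B: 806 − 1(250) = 556
  A: 3170 − 2(250) = 2670
  D: 0 + 1(250) = 250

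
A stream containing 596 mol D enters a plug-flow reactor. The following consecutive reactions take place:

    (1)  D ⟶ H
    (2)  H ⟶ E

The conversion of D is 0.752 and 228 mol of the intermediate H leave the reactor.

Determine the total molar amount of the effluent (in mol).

Conversion of D: D consumed = 1ξ₁ = 0.752 × 596 → ξ₁ = 448.2 mol.
H balance: n_H = 0 + 1ξ₁ − 1ξ₂ = 228 → ξ₂ = (1·448.2 − 228)/1 = 220.2 mol.
Outlet amounts (n = n₀ + Σ ν·ξ):
  D: 596 − 1(448.2) = 147.8
  H: 0 + 1(448.2) − 1(220.2) = 228
  E: 0 + 1(220.2) = 220.2
Total out = 147.8 + 228 + 220.2 = 596 mol.

596 mol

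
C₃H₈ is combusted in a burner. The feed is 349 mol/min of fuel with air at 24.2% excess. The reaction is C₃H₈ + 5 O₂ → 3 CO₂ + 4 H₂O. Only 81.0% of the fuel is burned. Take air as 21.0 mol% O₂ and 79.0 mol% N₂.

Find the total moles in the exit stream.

11000 mol/min

Stoichiometric O₂ = 5 × 349 = 1745 mol/min; O₂ fed = 1745 × 1.242 = 2167 mol/min.
N₂ fed = 2167 × 79/21 = 8153 mol/min.
Fuel reacted = 0.81 × 349 → ξ = 282.7 mol/min.
Outlet (n = n₀ + ν ξ):
  C₃H₈: 349 − 1(282.7) = 66.31
  O₂: 2167 − 5(282.7) = 753.8
  N₂: 8153 (inert)
  CO₂: 0 + 3(282.7) = 848.1
  H₂O: 0 + 4(282.7) = 1131
Total out = 66.31 + 753.8 + 8153 + 848.1 + 1131 = 10950 mol/min.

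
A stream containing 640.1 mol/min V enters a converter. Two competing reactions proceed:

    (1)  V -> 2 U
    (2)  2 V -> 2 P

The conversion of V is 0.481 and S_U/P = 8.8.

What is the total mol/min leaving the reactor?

891 mol/min

Conversion of V: V consumed = 0.481 × 640.1 = 307.9 mol/min = 1ξ₁ + 2ξ₂.
Selectivity: 2ξ₁ / (2ξ₂) = 8.8 → ξ₁ = 8.8 ξ₂.
Substitute: (1·8.8 + 2) ξ₂ = 307.9 → ξ₂ = 28.51 mol/min, ξ₁ = 250.9 mol/min.
Outlet amounts (n = n₀ + Σ ν·ξ):
  V: 640.1 − 1(250.9) − 2(28.51) = 332.2
  U: 0 + 2(250.9) = 501.7
  P: 0 + 2(28.51) = 57.02
Total out = 332.2 + 501.7 + 57.02 = 891 mol/min.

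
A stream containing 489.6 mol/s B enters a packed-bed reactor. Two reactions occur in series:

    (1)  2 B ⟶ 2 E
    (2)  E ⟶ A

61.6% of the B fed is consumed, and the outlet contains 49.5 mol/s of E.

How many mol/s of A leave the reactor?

252 mol/s

Conversion of B: B consumed = 2ξ₁ = 0.616 × 489.6 → ξ₁ = 150.8 mol/s.
E balance: n_E = 0 + 2ξ₁ − 1ξ₂ = 49.5 → ξ₂ = (2·150.8 − 49.5)/1 = 252.1 mol/s.
Outlet amounts (n = n₀ + Σ ν·ξ):
  B: 489.6 − 2(150.8) = 188
  E: 0 + 2(150.8) − 1(252.1) = 49.5
  A: 0 + 1(252.1) = 252.1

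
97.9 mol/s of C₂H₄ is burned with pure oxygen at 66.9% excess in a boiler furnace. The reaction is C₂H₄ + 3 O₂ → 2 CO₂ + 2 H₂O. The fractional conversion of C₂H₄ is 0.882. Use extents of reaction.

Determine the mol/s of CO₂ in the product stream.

173 mol/s

Stoichiometric O₂ = 3 × 97.9 = 293.7 mol/s; O₂ fed = 293.7 × 1.669 = 490.2 mol/s.
Fuel reacted = 0.882 × 97.9 → ξ = 86.35 mol/s.
Outlet (n = n₀ + ν ξ):
  C₂H₄: 97.9 − 1(86.35) = 11.55
  O₂: 490.2 − 3(86.35) = 231.1
  CO₂: 0 + 2(86.35) = 172.7
  H₂O: 0 + 2(86.35) = 172.7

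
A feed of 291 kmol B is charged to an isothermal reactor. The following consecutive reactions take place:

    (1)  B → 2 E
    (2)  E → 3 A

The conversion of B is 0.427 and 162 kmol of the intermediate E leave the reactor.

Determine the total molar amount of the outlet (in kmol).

588 kmol

Conversion of B: B consumed = 1ξ₁ = 0.427 × 291 → ξ₁ = 124.3 kmol.
E balance: n_E = 0 + 2ξ₁ − 1ξ₂ = 162 → ξ₂ = (2·124.3 − 162)/1 = 86.51 kmol.
Outlet amounts (n = n₀ + Σ ν·ξ):
  B: 291 − 1(124.3) = 166.7
  E: 0 + 2(124.3) − 1(86.51) = 162
  A: 0 + 3(86.51) = 259.5
Total out = 166.7 + 162 + 259.5 = 588.3 kmol.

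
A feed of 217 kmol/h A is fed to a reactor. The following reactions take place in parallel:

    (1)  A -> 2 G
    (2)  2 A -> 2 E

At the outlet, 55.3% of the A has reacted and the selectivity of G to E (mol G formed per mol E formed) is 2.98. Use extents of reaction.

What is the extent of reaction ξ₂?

Conversion of A: A consumed = 0.553 × 217 = 120 kmol/h = 1ξ₁ + 2ξ₂.
Selectivity: 2ξ₁ / (2ξ₂) = 2.98 → ξ₁ = 2.98 ξ₂.
Substitute: (1·2.98 + 2) ξ₂ = 120 → ξ₂ = 24.1 kmol/h, ξ₁ = 71.81 kmol/h.
Outlet amounts (n = n₀ + Σ ν·ξ):
  A: 217 − 1(71.81) − 2(24.1) = 97
  G: 0 + 2(71.81) = 143.6
  E: 0 + 2(24.1) = 48.19

ξ₂ = 24.1 kmol/h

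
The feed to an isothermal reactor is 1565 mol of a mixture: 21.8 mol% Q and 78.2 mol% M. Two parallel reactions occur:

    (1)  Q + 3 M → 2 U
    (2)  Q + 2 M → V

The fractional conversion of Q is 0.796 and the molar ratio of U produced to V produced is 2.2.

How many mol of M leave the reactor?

Conversion of Q: Q consumed = 0.796 × 341.2 = 271.6 mol = 1ξ₁ + 1ξ₂.
Selectivity: 2ξ₁ / (1ξ₂) = 2.2 → ξ₁ = 1.1 ξ₂.
Substitute: (1·1.1 + 1) ξ₂ = 271.6 → ξ₂ = 129.3 mol, ξ₁ = 142.3 mol.
Outlet amounts (n = n₀ + Σ ν·ξ):
  Q: 341.2 − 1(142.3) − 1(129.3) = 69.6
  M: 1224 − 3(142.3) − 2(129.3) = 538.4
  U: 0 + 2(142.3) = 284.5
  V: 0 + 1(129.3) = 129.3

538 mol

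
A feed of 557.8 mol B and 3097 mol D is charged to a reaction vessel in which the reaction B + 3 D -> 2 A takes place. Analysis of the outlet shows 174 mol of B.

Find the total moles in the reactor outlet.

2890 mol

For B: n = n₀ − 1ξ → 174 = 557.8 − 1ξ, giving ξ = 383.8 mol.
Outlet amounts (n = n₀ + ν ξ):
  B: 557.8 − 1(383.8) = 174
  D: 3097 − 3(383.8) = 1946
  A: 0 + 2(383.8) = 767.6
Total out = 174 + 1946 + 767.6 = 2887 mol.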